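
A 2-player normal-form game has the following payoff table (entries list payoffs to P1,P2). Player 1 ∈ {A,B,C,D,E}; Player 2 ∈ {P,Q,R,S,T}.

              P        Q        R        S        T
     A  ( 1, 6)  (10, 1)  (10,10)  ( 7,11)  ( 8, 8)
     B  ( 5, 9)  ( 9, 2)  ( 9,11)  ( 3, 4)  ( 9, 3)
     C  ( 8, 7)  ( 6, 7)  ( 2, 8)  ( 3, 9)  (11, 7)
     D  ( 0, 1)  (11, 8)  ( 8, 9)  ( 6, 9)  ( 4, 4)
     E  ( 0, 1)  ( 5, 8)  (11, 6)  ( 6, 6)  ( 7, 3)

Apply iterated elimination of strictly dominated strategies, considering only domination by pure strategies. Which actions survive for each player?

P2 drop P (R beats it: A:10>6 B:11>9 C:8>7 D:9>1 E:6>1)
P2 drop T (R beats it: A:10>8 B:11>3 C:8>7 D:9>4 E:6>3)
P1 drop B (A beats it: Q:10>9 R:10>9 S:7>3)
P1 drop C (A beats it: Q:10>6 R:10>2 S:7>3)
P1→{A,D,E} P2→{Q,R,S}

Remaining: P1:{A,D,E} P2:{Q,R,S}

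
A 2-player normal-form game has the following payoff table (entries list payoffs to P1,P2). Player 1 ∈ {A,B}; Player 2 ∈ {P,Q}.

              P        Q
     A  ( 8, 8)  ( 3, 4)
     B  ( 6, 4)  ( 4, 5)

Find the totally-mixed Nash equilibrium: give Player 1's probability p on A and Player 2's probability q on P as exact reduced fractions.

P1 indiff ⇒ q·8+(1-q)·3 = q·6+(1-q)·4 ⇒ q(2) = (1-q)(1) ⇒ q = 1/3
P2 indiff ⇒ p·8+(1-p)·4 = p·4+(1-p)·5 ⇒ p(4) = (1-p)(1) ⇒ p = 1/5

P1 mixes 1/5 on A; P2 mixes 1/3 on P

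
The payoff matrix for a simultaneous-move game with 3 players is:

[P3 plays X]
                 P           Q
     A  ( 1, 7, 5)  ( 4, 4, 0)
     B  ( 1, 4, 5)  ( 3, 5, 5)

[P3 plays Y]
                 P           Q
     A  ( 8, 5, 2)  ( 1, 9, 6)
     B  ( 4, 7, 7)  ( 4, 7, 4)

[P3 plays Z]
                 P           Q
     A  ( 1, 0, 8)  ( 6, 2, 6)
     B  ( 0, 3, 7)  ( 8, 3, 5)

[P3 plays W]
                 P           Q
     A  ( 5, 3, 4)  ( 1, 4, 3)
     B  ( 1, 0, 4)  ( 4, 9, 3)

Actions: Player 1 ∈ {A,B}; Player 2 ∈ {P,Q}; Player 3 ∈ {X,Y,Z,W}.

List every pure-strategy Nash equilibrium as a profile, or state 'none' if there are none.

Nash profiles: (B,Q,Z)

(A,P,X): not NE [P3→Z gives 8>5]
(A,P,Y): not NE [P2→Q gives 9>5; P3→Z gives 8>2]
(A,P,Z): not NE [P2→Q gives 2>0]
(A,P,W): not NE [P2→Q gives 4>3; P3→Z gives 8>4]
(A,Q,X): not NE [P2→P gives 7>4; P3→Z gives 6>0]
(A,Q,Y): not NE [P1→B gives 4>1]
(A,Q,Z): not NE [P1→B gives 8>6]
(A,Q,W): not NE [P1→B gives 4>1; P3→Z gives 6>3]
(B,P,X): not NE [P2→Q gives 5>4; P3→Z gives 7>5]
(B,P,Y): not NE [P1→A gives 8>4]
(B,P,Z): not NE [P1→A gives 1>0]
(B,P,W): not NE [P1→A gives 5>1; P2→Q gives 9>0; P3→Z gives 7>4]
(B,Q,X): not NE [P1→A gives 4>3]
(B,Q,Y): not NE [P3→Z gives 5>4]
(B,Q,Z): NE
(B,Q,W): not NE [P3→Z gives 5>3]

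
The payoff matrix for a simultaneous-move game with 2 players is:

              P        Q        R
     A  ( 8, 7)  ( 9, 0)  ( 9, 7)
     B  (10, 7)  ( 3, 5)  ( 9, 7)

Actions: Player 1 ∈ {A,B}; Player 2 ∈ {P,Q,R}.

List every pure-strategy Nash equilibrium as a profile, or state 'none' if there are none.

(A,P): not NE [P1→B gives 10>8]
(A,Q): not NE [P2→R gives 7>0]
(A,R): NE
(B,P): NE
(B,Q): not NE [P1→A gives 9>3; P2→R gives 7>5]
(B,R): NE

Nash profiles: (A,R), (B,P), (B,R)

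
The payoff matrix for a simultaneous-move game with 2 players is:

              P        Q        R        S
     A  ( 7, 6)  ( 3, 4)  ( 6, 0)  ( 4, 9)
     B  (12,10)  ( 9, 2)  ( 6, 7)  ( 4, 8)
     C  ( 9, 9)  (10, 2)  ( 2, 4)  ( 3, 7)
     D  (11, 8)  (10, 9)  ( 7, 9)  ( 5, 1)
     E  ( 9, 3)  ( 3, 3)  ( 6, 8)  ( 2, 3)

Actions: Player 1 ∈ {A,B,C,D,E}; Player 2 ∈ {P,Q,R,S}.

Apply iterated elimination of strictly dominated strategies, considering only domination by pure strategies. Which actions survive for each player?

IESDS → P1:{B,C,D} P2:{P,Q,R}

P1 drop A (D beats it: P:11>7 Q:10>3 R:7>6 S:5>4)
P1 drop E (D beats it: P:11>9 Q:10>3 R:7>6 S:5>2)
P2 drop S (P beats it: B:10>8 C:9>7 D:8>1)
P1→{B,C,D} P2→{P,Q,R}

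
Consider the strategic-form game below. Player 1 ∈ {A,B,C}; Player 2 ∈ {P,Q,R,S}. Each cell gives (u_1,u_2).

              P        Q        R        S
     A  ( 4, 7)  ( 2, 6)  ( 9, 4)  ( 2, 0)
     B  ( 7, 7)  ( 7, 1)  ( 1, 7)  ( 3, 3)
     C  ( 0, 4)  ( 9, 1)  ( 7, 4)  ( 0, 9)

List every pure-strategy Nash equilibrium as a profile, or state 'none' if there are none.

(A,P): not NE [P1→B gives 7>4]
(A,Q): not NE [P1→C gives 9>2; P2→P gives 7>6]
(A,R): not NE [P2→P gives 7>4]
(A,S): not NE [P1→B gives 3>2; P2→P gives 7>0]
(B,P): NE
(B,Q): not NE [P1→C gives 9>7; P2→R gives 7>1]
(B,R): not NE [P1→A gives 9>1]
(B,S): not NE [P2→R gives 7>3]
(C,P): not NE [P1→B gives 7>0; P2→S gives 9>4]
(C,Q): not NE [P2→S gives 9>1]
(C,R): not NE [P1→A gives 9>7; P2→S gives 9>4]
(C,S): not NE [P1→B gives 3>0]

NE set: (B,P)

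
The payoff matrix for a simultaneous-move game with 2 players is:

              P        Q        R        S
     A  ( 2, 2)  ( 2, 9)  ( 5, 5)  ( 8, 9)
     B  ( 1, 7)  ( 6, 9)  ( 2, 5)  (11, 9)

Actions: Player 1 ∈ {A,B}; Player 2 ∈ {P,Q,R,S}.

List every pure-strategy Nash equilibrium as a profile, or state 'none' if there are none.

(A,P): not NE [P2→S gives 9>2]
(A,Q): not NE [P1→B gives 6>2]
(A,R): not NE [P2→S gives 9>5]
(A,S): not NE [P1→B gives 11>8]
(B,P): not NE [P1→A gives 2>1; P2→S gives 9>7]
(B,Q): NE
(B,R): not NE [P1→A gives 5>2; P2→S gives 9>5]
(B,S): NE

NE set: (B,Q), (B,S)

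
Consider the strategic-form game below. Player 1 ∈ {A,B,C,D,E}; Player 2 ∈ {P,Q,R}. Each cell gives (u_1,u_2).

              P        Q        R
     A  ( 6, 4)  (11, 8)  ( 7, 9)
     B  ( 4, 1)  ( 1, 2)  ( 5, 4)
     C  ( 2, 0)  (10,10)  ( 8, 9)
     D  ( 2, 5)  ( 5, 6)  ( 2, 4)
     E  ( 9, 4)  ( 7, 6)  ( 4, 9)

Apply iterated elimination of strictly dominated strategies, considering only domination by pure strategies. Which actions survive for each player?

Survivors P1:{A,C} P2:{Q,R}

P1 drop B (A beats it: P:6>4 Q:11>1 R:7>5)
P1 drop D (A beats it: P:6>2 Q:11>5 R:7>2)
P2 drop P (Q beats it: A:8>4 C:10>0 E:6>4)
P1 drop E (A beats it: Q:11>7 R:7>4)
P1→{A,C} P2→{Q,R}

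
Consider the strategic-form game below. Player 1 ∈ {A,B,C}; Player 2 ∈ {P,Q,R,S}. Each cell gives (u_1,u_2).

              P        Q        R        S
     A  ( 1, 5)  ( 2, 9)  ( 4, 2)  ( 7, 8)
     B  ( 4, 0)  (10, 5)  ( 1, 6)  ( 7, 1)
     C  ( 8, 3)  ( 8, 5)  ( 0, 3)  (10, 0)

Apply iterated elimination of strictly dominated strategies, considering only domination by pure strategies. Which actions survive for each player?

P2 drop P (Q beats it: A:9>5 B:5>0 C:5>3)
P2 drop S (Q beats it: A:9>8 B:5>1 C:5>0)
P1 drop C (B beats it: Q:10>8 R:1>0)
P1→{A,B} P2→{Q,R}

IESDS → P1:{A,B} P2:{Q,R}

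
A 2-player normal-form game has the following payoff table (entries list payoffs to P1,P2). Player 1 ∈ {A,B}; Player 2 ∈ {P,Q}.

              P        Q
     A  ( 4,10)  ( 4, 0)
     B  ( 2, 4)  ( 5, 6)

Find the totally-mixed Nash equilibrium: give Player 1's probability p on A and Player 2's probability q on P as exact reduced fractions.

p=1/6, q=1/3

P1 indiff ⇒ q·4+(1-q)·4 = q·2+(1-q)·5 ⇒ q(2) = (1-q)(1) ⇒ q = 1/3
P2 indiff ⇒ p·10+(1-p)·4 = p·0+(1-p)·6 ⇒ p(10) = (1-p)(2) ⇒ p = 1/6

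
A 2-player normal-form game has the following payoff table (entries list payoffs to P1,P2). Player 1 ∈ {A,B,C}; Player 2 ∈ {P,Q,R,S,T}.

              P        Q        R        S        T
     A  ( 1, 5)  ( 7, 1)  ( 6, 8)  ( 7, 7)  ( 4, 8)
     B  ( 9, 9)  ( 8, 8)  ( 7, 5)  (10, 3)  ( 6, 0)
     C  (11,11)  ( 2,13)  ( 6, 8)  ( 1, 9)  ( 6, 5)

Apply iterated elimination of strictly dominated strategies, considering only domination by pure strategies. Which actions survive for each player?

P1 drop A (B beats it: P:9>1 Q:8>7 R:7>6 S:10>7 T:6>4)
P2 drop R (P beats it: B:9>5 C:11>8)
P2 drop S (P beats it: B:9>3 C:11>9)
P2 drop T (P beats it: B:9>0 C:11>5)
P1→{B,C} P2→{P,Q}

Survivors P1:{B,C} P2:{P,Q}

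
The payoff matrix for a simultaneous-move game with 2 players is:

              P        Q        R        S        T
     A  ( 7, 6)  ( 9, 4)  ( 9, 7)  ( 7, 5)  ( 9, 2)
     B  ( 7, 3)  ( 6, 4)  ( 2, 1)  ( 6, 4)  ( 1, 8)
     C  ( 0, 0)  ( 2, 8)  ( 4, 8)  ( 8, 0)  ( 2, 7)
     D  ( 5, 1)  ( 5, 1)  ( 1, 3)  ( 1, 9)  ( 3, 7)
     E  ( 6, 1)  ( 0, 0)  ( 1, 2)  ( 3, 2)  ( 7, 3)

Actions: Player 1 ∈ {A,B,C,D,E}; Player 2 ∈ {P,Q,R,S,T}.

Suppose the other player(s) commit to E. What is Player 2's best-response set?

BR_2 = {T}

u_2(P vs E) = 1
u_2(Q vs E) = 0
u_2(R vs E) = 2
u_2(S vs E) = 2
u_2(T vs E) = 3
max payoff 3 at {T}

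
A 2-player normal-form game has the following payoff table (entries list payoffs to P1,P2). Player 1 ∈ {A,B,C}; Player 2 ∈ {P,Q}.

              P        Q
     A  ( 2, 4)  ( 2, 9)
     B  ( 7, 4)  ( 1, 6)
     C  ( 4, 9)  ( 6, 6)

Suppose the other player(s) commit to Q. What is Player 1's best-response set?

argmax u_1 = {C}

u_1(A vs Q) = 2
u_1(B vs Q) = 1
u_1(C vs Q) = 6
max payoff 6 at {C}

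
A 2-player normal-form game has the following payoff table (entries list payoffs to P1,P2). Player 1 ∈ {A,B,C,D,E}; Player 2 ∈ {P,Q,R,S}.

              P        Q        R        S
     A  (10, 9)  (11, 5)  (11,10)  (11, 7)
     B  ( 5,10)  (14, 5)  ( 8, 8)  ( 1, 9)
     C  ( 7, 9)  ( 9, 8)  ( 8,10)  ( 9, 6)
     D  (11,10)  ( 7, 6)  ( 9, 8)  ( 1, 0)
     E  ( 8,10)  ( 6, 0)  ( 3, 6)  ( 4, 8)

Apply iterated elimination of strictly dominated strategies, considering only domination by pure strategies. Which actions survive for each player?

P1 drop C (A beats it: P:10>7 Q:11>9 R:11>8 S:11>9)
P1 drop E (A beats it: P:10>8 Q:11>6 R:11>3 S:11>4)
P2 drop Q (P beats it: A:9>5 B:10>5 D:10>6)
P1 drop B (A beats it: P:10>5 R:11>8 S:11>1)
P2 drop S (P beats it: A:9>7 D:10>0)
P1→{A,D} P2→{P,R}

IESDS → P1:{A,D} P2:{P,R}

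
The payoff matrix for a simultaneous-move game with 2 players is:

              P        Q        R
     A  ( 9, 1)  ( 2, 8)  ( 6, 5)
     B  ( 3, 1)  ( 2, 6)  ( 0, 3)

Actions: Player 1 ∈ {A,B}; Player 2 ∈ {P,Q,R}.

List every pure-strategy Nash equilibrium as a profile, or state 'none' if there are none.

NE set: (A,Q), (B,Q)

(A,P): not NE [P2→Q gives 8>1]
(A,Q): NE
(A,R): not NE [P2→Q gives 8>5]
(B,P): not NE [P1→A gives 9>3; P2→Q gives 6>1]
(B,Q): NE
(B,R): not NE [P1→A gives 6>0; P2→Q gives 6>3]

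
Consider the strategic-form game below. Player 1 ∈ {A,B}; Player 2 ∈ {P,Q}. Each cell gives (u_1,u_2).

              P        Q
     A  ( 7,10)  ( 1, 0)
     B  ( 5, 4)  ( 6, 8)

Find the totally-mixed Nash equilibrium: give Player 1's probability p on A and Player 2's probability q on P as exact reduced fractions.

P1 indiff ⇒ q·7+(1-q)·1 = q·5+(1-q)·6 ⇒ q(2) = (1-q)(5) ⇒ q = 5/7
P2 indiff ⇒ p·10+(1-p)·4 = p·0+(1-p)·8 ⇒ p(10) = (1-p)(4) ⇒ p = 2/7

P1 mixes 2/7 on A; P2 mixes 5/7 on P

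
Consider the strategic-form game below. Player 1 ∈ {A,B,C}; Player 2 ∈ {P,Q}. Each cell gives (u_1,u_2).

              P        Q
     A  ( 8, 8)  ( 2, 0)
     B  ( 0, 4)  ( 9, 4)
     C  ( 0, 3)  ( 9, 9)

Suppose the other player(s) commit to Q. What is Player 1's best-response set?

u_1(A vs Q) = 2
u_1(B vs Q) = 9
u_1(C vs Q) = 9
max payoff 9 at {B,C}

BR_1 = {B,C}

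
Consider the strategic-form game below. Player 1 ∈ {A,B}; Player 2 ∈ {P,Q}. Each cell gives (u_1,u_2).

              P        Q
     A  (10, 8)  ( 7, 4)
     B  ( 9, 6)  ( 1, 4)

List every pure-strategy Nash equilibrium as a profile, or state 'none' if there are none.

(A,P): NE
(A,Q): not NE [P2→P gives 8>4]
(B,P): not NE [P1→A gives 10>9]
(B,Q): not NE [P1→A gives 7>1; P2→P gives 6>4]

NE set: (A,P)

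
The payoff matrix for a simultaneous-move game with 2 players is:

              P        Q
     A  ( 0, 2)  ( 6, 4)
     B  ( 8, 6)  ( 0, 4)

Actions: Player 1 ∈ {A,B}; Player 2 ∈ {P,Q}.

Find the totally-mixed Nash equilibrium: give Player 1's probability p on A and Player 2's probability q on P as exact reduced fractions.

P1 mixes 1/2 on A; P2 mixes 3/7 on P

P1 indiff ⇒ q·0+(1-q)·6 = q·8+(1-q)·0 ⇒ q(-8) = (1-q)(-6) ⇒ q = 3/7
P2 indiff ⇒ p·2+(1-p)·6 = p·4+(1-p)·4 ⇒ p(-2) = (1-p)(-2) ⇒ p = 1/2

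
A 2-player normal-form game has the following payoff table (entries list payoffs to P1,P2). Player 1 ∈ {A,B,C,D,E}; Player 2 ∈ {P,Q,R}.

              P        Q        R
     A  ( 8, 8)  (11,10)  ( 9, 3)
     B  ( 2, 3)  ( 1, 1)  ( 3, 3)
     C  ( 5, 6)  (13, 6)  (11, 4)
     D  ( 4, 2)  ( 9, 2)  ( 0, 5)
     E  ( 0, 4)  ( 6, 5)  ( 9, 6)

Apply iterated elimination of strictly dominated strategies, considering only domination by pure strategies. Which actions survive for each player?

Survivors P1:{A,C} P2:{P,Q}

P1 drop B (A beats it: P:8>2 Q:11>1 R:9>3)
P1 drop D (A beats it: P:8>4 Q:11>9 R:9>0)
P1 drop E (C beats it: P:5>0 Q:13>6 R:11>9)
P2 drop R (P beats it: A:8>3 C:6>4)
P1→{A,C} P2→{P,Q}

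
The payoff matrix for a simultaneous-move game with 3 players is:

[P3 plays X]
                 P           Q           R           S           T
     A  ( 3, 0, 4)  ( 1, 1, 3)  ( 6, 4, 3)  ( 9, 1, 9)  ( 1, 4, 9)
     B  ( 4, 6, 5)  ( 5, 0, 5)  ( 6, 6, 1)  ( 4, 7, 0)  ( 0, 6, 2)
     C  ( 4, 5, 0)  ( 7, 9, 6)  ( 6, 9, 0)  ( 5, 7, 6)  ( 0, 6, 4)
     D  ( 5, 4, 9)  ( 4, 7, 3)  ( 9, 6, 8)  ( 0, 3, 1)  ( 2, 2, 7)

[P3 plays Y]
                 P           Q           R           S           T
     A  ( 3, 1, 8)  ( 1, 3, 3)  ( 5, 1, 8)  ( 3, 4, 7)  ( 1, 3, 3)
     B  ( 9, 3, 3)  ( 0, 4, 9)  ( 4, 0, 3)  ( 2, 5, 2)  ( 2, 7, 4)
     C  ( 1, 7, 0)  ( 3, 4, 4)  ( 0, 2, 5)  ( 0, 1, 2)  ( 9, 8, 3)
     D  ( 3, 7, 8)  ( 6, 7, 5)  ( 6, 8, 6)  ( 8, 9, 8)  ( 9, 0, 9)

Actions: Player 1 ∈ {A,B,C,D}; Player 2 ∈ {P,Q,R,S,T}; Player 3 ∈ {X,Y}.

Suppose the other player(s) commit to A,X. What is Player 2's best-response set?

P2 best: {R,T}

u_2(P vs A,X) = 0
u_2(Q vs A,X) = 1
u_2(R vs A,X) = 4
u_2(S vs A,X) = 1
u_2(T vs A,X) = 4
max payoff 4 at {R,T}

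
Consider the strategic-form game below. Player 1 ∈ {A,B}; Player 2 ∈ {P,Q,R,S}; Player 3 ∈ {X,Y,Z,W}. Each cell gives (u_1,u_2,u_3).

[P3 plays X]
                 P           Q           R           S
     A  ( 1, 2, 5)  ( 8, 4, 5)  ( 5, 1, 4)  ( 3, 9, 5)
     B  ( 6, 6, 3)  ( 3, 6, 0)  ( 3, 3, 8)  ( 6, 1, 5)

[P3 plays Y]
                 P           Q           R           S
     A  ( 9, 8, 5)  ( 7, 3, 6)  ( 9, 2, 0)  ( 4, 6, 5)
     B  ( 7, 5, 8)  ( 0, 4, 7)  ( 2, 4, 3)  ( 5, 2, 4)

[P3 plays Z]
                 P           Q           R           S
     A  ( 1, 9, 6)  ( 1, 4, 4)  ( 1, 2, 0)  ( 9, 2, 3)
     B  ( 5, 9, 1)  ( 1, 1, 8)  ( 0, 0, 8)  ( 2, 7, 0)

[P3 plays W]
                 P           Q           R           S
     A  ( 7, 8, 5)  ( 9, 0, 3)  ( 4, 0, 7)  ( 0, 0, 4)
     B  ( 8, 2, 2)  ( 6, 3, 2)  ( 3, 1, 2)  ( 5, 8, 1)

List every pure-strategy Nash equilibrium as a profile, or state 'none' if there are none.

(A,P,X): not NE [P1→B gives 6>1; P2→S gives 9>2; P3→Z gives 6>5]
(A,P,Y): not NE [P3→Z gives 6>5]
(A,P,Z): not NE [P1→B gives 5>1]
(A,P,W): not NE [P1→B gives 8>7; P3→Z gives 6>5]
(A,Q,X): not NE [P2→S gives 9>4; P3→Y gives 6>5]
(A,Q,Y): not NE [P2→P gives 8>3]
(A,Q,Z): not NE [P2→P gives 9>4; P3→Y gives 6>4]
(A,Q,W): not NE [P2→P gives 8>0; P3→Y gives 6>3]
(A,R,X): not NE [P2→S gives 9>1; P3→W gives 7>4]
(A,R,Y): not NE [P2→P gives 8>2; P3→W gives 7>0]
(A,R,Z): not NE [P2→P gives 9>2; P3→W gives 7>0]
(A,R,W): not NE [P2→P gives 8>0]
(A,S,X): not NE [P1→B gives 6>3]
(A,S,Y): not NE [P1→B gives 5>4; P2→P gives 8>6]
(A,S,Z): not NE [P2→P gives 9>2; P3→Y gives 5>3]
(A,S,W): not NE [P1→B gives 5>0; P2→P gives 8>0; P3→Y gives 5>4]
(B,P,X): not NE [P3→Y gives 8>3]
(B,P,Y): not NE [P1→A gives 9>7]
(B,P,Z): not NE [P3→Y gives 8>1]
(B,P,W): not NE [P2→S gives 8>2; P3→Y gives 8>2]
(B,Q,X): not NE [P1→A gives 8>3; P3→Z gives 8>0]
(B,Q,Y): not NE [P1→A gives 7>0; P2→P gives 5>4; P3→Z gives 8>7]
(B,Q,Z): not NE [P2→P gives 9>1]
(B,Q,W): not NE [P1→A gives 9>6; P2→S gives 8>3; P3→Z gives 8>2]
(B,R,X): not NE [P1→A gives 5>3; P2→Q gives 6>3]
(B,R,Y): not NE [P1→A gives 9>2; P2→P gives 5>4; P3→Z gives 8>3]
(B,R,Z): not NE [P1→A gives 1>0; P2→P gives 9>0]
(B,R,W): not NE [P1→A gives 4>3; P2→S gives 8>1; P3→Z gives 8>2]
(B,S,X): not NE [P2→Q gives 6>1]
(B,S,Y): not NE [P2→P gives 5>2; P3→X gives 5>4]
(B,S,Z): not NE [P1→A gives 9>2; P2→P gives 9>7; P3→X gives 5>0]
(B,S,W): not NE [P3→X gives 5>1]

No pure NE.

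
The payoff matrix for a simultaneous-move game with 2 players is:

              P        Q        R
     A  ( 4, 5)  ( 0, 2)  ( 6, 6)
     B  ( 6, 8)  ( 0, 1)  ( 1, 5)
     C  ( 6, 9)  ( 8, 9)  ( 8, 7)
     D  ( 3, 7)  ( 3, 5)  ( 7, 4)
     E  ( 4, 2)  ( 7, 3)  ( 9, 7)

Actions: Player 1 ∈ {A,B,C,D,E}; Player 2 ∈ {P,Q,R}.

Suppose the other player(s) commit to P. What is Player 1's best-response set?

argmax u_1 = {B,C}

u_1(A vs P) = 4
u_1(B vs P) = 6
u_1(C vs P) = 6
u_1(D vs P) = 3
u_1(E vs P) = 4
max payoff 6 at {B,C}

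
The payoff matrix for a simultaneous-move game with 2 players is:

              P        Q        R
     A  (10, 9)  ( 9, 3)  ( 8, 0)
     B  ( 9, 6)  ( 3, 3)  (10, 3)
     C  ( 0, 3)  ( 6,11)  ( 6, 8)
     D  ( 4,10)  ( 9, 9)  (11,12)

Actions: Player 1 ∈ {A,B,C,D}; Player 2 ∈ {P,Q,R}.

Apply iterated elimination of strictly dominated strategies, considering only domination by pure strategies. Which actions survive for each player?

P1 drop C (A beats it: P:10>0 Q:9>6 R:8>6)
P2 drop Q (P beats it: A:9>3 B:6>3 D:10>9)
P1→{A,B,D} P2→{P,R}

Survivors P1:{A,B,D} P2:{P,R}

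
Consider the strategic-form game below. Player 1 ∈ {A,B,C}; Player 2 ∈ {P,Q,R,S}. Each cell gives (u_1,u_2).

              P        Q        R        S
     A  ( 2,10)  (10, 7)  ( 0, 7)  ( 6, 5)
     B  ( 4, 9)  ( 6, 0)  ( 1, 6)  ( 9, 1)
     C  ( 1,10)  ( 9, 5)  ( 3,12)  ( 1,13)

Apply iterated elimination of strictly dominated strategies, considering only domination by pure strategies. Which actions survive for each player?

P2 drop Q (P beats it: A:10>7 B:9>0 C:10>5)
P1 drop A (B beats it: P:4>2 R:1>0 S:9>6)
P1→{B,C} P2→{P,R,S}

IESDS → P1:{B,C} P2:{P,R,S}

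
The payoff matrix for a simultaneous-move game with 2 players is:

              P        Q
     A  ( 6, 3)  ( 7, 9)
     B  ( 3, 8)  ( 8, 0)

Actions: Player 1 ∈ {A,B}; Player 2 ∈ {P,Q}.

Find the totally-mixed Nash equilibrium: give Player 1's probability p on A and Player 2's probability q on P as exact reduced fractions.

P1 mixes 4/7 on A; P2 mixes 1/4 on P

P1 indiff ⇒ q·6+(1-q)·7 = q·3+(1-q)·8 ⇒ q(3) = (1-q)(1) ⇒ q = 1/4
P2 indiff ⇒ p·3+(1-p)·8 = p·9+(1-p)·0 ⇒ p(-6) = (1-p)(-8) ⇒ p = 4/7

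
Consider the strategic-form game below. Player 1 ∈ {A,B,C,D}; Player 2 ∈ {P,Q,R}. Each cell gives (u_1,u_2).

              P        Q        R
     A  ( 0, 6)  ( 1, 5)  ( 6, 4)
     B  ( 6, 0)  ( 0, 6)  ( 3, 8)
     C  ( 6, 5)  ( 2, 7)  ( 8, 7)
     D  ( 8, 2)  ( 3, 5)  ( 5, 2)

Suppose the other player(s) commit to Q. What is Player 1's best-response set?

u_1(A vs Q) = 1
u_1(B vs Q) = 0
u_1(C vs Q) = 2
u_1(D vs Q) = 3
max payoff 3 at {D}

P1 best: {D}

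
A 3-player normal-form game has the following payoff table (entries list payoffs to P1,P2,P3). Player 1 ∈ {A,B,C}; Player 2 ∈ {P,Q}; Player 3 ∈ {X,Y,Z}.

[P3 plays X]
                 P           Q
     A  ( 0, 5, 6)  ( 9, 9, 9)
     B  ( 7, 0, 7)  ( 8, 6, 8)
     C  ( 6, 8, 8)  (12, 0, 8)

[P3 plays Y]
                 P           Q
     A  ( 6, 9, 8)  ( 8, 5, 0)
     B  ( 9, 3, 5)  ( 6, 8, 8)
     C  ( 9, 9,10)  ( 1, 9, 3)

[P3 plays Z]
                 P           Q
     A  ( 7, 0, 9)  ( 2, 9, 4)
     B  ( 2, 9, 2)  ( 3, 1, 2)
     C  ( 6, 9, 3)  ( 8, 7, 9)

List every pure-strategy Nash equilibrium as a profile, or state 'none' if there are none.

PSNE = {(C,P,Y)}

(A,P,X): not NE [P1→B gives 7>0; P2→Q gives 9>5; P3→Z gives 9>6]
(A,P,Y): not NE [P1→C gives 9>6; P3→Z gives 9>8]
(A,P,Z): not NE [P2→Q gives 9>0]
(A,Q,X): not NE [P1→C gives 12>9]
(A,Q,Y): not NE [P2→P gives 9>5; P3→X gives 9>0]
(A,Q,Z): not NE [P1→C gives 8>2; P3→X gives 9>4]
(B,P,X): not NE [P2→Q gives 6>0]
(B,P,Y): not NE [P2→Q gives 8>3; P3→X gives 7>5]
(B,P,Z): not NE [P1→A gives 7>2; P3→X gives 7>2]
(B,Q,X): not NE [P1→C gives 12>8]
(B,Q,Y): not NE [P1→A gives 8>6]
(B,Q,Z): not NE [P1→C gives 8>3; P2→P gives 9>1; P3→Y gives 8>2]
(C,P,X): not NE [P1→B gives 7>6; P3→Y gives 10>8]
(C,P,Y): NE
(C,P,Z): not NE [P1→A gives 7>6; P3→Y gives 10>3]
(C,Q,X): not NE [P2→P gives 8>0; P3→Z gives 9>8]
(C,Q,Y): not NE [P1→A gives 8>1; P3→Z gives 9>3]
(C,Q,Z): not NE [P2→P gives 9>7]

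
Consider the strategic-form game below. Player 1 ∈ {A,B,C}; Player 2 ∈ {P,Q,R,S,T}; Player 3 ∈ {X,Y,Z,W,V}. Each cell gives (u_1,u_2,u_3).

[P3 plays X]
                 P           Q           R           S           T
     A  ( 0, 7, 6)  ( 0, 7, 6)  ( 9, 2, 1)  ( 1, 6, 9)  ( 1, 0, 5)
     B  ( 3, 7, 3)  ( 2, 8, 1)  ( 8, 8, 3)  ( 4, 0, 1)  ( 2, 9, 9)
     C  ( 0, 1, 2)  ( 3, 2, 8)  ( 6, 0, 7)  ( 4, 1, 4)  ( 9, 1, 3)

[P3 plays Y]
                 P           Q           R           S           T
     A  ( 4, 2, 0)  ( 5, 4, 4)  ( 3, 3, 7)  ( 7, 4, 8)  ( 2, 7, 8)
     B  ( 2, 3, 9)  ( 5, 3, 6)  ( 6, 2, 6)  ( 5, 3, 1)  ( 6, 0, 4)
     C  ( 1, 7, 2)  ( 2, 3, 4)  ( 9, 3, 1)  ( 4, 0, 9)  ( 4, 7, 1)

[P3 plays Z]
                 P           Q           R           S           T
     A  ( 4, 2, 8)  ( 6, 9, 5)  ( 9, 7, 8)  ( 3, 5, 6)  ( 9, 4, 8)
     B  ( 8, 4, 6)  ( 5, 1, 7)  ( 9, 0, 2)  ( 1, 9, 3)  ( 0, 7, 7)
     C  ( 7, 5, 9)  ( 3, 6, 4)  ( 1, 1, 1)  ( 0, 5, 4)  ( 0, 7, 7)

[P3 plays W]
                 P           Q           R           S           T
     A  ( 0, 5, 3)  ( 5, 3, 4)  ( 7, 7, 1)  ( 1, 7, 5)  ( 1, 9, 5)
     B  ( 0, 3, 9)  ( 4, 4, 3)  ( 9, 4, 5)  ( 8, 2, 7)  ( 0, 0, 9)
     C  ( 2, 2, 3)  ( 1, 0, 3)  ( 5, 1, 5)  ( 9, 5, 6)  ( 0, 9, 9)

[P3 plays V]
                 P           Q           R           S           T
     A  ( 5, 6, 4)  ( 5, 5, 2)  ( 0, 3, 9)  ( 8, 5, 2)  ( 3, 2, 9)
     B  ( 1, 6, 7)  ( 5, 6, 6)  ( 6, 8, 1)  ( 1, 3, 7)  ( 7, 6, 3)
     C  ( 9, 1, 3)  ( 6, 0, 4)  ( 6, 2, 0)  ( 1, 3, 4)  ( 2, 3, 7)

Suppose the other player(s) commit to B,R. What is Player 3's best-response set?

u_3(X vs B,R) = 3
u_3(Y vs B,R) = 6
u_3(Z vs B,R) = 2
u_3(W vs B,R) = 5
u_3(V vs B,R) = 1
max payoff 6 at {Y}

argmax u_3 = {Y}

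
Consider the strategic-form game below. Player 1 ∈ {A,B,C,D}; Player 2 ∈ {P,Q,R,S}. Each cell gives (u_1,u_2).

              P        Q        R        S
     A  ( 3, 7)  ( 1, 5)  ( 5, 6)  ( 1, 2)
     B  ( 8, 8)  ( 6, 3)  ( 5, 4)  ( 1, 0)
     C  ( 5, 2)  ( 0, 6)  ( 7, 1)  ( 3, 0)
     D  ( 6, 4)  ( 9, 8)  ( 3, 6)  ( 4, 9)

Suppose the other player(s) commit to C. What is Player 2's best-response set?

u_2(P vs C) = 2
u_2(Q vs C) = 6
u_2(R vs C) = 1
u_2(S vs C) = 0
max payoff 6 at {Q}

argmax u_2 = {Q}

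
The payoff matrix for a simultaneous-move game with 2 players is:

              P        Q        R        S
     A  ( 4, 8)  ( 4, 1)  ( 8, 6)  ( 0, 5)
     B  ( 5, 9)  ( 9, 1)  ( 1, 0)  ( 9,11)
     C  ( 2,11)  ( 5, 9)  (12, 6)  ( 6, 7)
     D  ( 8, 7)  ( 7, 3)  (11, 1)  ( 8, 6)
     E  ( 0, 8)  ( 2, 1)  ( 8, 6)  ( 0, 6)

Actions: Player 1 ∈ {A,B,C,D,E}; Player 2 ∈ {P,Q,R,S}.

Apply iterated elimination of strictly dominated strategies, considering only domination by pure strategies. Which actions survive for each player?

P1 drop A (D beats it: P:8>4 Q:7>4 R:11>8 S:8>0)
P1 drop E (C beats it: P:2>0 Q:5>2 R:12>8 S:6>0)
P2 drop Q (P beats it: B:9>1 C:11>9 D:7>3)
P2 drop R (P beats it: B:9>0 C:11>6 D:7>1)
P1 drop C (B beats it: P:5>2 S:9>6)
P1→{B,D} P2→{P,S}

IESDS → P1:{B,D} P2:{P,S}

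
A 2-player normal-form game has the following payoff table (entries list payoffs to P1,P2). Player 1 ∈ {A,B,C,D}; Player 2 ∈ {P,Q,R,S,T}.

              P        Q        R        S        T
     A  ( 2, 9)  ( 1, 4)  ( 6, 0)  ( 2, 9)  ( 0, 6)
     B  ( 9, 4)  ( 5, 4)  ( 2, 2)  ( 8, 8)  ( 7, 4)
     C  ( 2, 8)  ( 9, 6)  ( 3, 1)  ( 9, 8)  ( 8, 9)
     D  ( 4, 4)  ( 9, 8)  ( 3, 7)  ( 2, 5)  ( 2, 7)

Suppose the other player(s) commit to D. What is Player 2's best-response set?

P2 best: {Q}

u_2(P vs D) = 4
u_2(Q vs D) = 8
u_2(R vs D) = 7
u_2(S vs D) = 5
u_2(T vs D) = 7
max payoff 8 at {Q}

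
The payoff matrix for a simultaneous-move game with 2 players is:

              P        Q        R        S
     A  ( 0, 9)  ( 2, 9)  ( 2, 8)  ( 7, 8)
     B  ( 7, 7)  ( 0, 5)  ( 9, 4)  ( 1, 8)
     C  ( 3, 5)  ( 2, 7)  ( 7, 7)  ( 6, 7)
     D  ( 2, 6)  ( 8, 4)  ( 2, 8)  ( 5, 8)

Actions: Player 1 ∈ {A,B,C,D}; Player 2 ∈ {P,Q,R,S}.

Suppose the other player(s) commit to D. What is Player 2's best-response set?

u_2(P vs D) = 6
u_2(Q vs D) = 4
u_2(R vs D) = 8
u_2(S vs D) = 8
max payoff 8 at {R,S}

BR_2 = {R,S}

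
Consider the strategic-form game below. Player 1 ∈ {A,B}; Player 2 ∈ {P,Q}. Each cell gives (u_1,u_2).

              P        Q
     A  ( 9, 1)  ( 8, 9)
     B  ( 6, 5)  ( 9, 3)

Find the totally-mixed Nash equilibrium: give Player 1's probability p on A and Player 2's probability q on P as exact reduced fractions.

p=1/5, q=1/4

P1 indiff ⇒ q·9+(1-q)·8 = q·6+(1-q)·9 ⇒ q(3) = (1-q)(1) ⇒ q = 1/4
P2 indiff ⇒ p·1+(1-p)·5 = p·9+(1-p)·3 ⇒ p(-8) = (1-p)(-2) ⇒ p = 1/5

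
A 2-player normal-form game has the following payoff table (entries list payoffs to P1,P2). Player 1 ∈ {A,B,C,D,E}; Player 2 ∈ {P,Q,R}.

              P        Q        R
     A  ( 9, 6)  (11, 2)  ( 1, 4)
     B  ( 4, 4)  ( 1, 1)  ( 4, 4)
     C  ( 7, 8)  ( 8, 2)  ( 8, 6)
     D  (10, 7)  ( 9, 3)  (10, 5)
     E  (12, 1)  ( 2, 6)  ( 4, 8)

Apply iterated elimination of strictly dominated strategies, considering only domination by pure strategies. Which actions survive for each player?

P1 drop B (C beats it: P:7>4 Q:8>1 R:8>4)
P1 drop C (D beats it: P:10>7 Q:9>8 R:10>8)
P2 drop Q (R beats it: A:4>2 D:5>3 E:8>6)
P1 drop A (D beats it: P:10>9 R:10>1)
P1→{D,E} P2→{P,R}

IESDS → P1:{D,E} P2:{P,R}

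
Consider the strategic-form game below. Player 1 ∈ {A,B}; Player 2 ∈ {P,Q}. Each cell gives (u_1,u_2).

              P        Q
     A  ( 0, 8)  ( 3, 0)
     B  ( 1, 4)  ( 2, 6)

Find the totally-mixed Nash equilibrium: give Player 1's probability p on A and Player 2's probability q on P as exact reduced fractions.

P1 indiff ⇒ q·0+(1-q)·3 = q·1+(1-q)·2 ⇒ q(-1) = (1-q)(-1) ⇒ q = 1/2
P2 indiff ⇒ p·8+(1-p)·4 = p·0+(1-p)·6 ⇒ p(8) = (1-p)(2) ⇒ p = 1/5

(p,q) = (1/5, 1/2)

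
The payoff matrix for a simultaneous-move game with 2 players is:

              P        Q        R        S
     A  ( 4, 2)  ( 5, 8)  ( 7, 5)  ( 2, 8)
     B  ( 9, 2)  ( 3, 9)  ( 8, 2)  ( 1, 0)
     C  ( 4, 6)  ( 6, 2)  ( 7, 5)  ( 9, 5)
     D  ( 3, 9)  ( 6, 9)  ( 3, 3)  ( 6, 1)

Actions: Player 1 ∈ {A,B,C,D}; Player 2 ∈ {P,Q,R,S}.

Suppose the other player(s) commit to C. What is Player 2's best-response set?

BR_2 = {P}

u_2(P vs C) = 6
u_2(Q vs C) = 2
u_2(R vs C) = 5
u_2(S vs C) = 5
max payoff 6 at {P}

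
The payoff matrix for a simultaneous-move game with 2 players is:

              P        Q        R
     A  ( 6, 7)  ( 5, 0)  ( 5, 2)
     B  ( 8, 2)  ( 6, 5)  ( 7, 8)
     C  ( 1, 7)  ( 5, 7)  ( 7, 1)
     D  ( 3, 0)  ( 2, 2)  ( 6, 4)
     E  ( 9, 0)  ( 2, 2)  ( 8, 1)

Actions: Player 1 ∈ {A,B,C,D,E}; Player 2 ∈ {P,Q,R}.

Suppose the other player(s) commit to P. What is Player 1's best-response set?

u_1(A vs P) = 6
u_1(B vs P) = 8
u_1(C vs P) = 1
u_1(D vs P) = 3
u_1(E vs P) = 9
max payoff 9 at {E}

P1 best: {E}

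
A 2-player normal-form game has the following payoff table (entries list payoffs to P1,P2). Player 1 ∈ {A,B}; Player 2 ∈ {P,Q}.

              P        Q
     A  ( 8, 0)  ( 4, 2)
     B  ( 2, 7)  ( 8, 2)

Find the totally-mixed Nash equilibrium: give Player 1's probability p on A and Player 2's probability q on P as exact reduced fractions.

P1 indiff ⇒ q·8+(1-q)·4 = q·2+(1-q)·8 ⇒ q(6) = (1-q)(4) ⇒ q = 2/5
P2 indiff ⇒ p·0+(1-p)·7 = p·2+(1-p)·2 ⇒ p(-2) = (1-p)(-5) ⇒ p = 5/7

P1 mixes 5/7 on A; P2 mixes 2/5 on P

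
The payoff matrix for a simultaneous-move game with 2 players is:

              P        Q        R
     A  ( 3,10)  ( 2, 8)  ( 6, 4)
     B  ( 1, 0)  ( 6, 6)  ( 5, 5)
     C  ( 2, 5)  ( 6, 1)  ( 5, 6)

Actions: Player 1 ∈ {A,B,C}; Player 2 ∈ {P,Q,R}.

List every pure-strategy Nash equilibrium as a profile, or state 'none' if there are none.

PSNE = {(A,P), (B,Q)}

(A,P): NE
(A,Q): not NE [P1→C gives 6>2; P2→P gives 10>8]
(A,R): not NE [P2→P gives 10>4]
(B,P): not NE [P1→A gives 3>1; P2→Q gives 6>0]
(B,Q): NE
(B,R): not NE [P1→A gives 6>5; P2→Q gives 6>5]
(C,P): not NE [P1→A gives 3>2; P2→R gives 6>5]
(C,Q): not NE [P2→R gives 6>1]
(C,R): not NE [P1→A gives 6>5]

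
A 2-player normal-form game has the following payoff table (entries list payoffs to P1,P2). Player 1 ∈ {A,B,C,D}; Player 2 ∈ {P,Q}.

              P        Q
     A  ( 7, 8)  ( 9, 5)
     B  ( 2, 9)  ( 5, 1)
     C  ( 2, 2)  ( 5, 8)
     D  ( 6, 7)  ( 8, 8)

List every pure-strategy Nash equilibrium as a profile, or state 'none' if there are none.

NE set: (A,P)

(A,P): NE
(A,Q): not NE [P2→P gives 8>5]
(B,P): not NE [P1→A gives 7>2]
(B,Q): not NE [P1→A gives 9>5; P2→P gives 9>1]
(C,P): not NE [P1→A gives 7>2; P2→Q gives 8>2]
(C,Q): not NE [P1→A gives 9>5]
(D,P): not NE [P1→A gives 7>6; P2→Q gives 8>7]
(D,Q): not NE [P1→A gives 9>8]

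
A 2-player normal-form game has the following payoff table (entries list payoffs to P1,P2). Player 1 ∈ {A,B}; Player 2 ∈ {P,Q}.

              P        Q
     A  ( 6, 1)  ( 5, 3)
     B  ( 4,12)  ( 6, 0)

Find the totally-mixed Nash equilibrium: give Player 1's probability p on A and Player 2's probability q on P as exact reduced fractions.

(p,q) = (6/7, 1/3)

P1 indiff ⇒ q·6+(1-q)·5 = q·4+(1-q)·6 ⇒ q(2) = (1-q)(1) ⇒ q = 1/3
P2 indiff ⇒ p·1+(1-p)·12 = p·3+(1-p)·0 ⇒ p(-2) = (1-p)(-12) ⇒ p = 6/7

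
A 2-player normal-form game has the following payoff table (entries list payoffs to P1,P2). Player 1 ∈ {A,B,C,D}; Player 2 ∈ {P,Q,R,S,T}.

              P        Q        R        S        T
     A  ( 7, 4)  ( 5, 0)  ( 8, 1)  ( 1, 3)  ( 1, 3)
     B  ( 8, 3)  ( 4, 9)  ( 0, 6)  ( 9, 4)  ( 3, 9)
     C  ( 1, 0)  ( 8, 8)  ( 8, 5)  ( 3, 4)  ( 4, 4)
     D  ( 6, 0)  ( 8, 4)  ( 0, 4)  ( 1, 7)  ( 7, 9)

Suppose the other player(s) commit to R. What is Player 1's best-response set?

u_1(A vs R) = 8
u_1(B vs R) = 0
u_1(C vs R) = 8
u_1(D vs R) = 0
max payoff 8 at {A,C}

argmax u_1 = {A,C}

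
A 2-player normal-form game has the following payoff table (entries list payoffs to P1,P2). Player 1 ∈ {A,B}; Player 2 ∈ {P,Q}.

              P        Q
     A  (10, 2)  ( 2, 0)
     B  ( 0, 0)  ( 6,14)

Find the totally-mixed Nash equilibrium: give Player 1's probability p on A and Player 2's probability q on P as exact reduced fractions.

P1 indiff ⇒ q·10+(1-q)·2 = q·0+(1-q)·6 ⇒ q(10) = (1-q)(4) ⇒ q = 2/7
P2 indiff ⇒ p·2+(1-p)·0 = p·0+(1-p)·14 ⇒ p(2) = (1-p)(14) ⇒ p = 7/8

p=7/8, q=2/7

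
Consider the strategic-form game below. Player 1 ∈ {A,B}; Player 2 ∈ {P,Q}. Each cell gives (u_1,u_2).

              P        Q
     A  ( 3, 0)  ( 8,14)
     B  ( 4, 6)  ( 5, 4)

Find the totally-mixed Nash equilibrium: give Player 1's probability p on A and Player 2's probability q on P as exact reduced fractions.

P1 mixes 1/8 on A; P2 mixes 3/4 on P

P1 indiff ⇒ q·3+(1-q)·8 = q·4+(1-q)·5 ⇒ q(-1) = (1-q)(-3) ⇒ q = 3/4
P2 indiff ⇒ p·0+(1-p)·6 = p·14+(1-p)·4 ⇒ p(-14) = (1-p)(-2) ⇒ p = 1/8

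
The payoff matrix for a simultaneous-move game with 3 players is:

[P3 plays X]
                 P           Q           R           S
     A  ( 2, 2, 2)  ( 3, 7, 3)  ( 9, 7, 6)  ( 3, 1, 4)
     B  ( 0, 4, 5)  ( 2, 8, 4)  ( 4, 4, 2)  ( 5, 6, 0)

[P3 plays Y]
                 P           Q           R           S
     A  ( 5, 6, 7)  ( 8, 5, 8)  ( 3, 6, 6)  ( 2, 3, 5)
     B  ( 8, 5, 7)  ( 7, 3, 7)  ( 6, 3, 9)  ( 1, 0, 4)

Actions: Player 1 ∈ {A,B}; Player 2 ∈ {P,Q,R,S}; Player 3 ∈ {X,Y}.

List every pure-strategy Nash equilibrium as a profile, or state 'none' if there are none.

(A,P,X): not NE [P2→R gives 7>2; P3→Y gives 7>2]
(A,P,Y): not NE [P1→B gives 8>5]
(A,Q,X): not NE [P3→Y gives 8>3]
(A,Q,Y): not NE [P2→R gives 6>5]
(A,R,X): NE
(A,R,Y): not NE [P1→B gives 6>3]
(A,S,X): not NE [P1→B gives 5>3; P2→R gives 7>1; P3→Y gives 5>4]
(A,S,Y): not NE [P2→R gives 6>3]
(B,P,X): not NE [P1→A gives 2>0; P2→Q gives 8>4; P3→Y gives 7>5]
(B,P,Y): NE
(B,Q,X): not NE [P1→A gives 3>2; P3→Y gives 7>4]
(B,Q,Y): not NE [P1→A gives 8>7; P2→P gives 5>3]
(B,R,X): not NE [P1→A gives 9>4; P2→Q gives 8>4; P3→Y gives 9>2]
(B,R,Y): not NE [P2→P gives 5>3]
(B,S,X): not NE [P2→Q gives 8>6; P3→Y gives 4>0]
(B,S,Y): not NE [P1→A gives 2>1; P2→P gives 5>0]

Nash profiles: (A,R,X), (B,P,Y)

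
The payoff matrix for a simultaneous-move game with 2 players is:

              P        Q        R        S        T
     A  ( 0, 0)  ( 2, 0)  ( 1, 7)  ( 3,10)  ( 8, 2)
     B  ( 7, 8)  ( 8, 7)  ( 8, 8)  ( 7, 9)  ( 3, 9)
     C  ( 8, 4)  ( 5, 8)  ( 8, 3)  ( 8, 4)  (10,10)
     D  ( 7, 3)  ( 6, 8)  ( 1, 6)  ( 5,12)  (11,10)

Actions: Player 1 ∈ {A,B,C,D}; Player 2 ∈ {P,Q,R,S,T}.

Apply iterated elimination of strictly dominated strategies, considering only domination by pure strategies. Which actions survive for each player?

Remaining: P1:{C,D} P2:{S,T}

P1 drop A (C beats it: P:8>0 Q:5>2 R:8>1 S:8>3 T:10>8)
P2 drop P (T beats it: B:9>8 C:10>4 D:10>3)
P2 drop Q (T beats it: B:9>7 C:10>8 D:10>8)
P2 drop R (S beats it: B:9>8 C:4>3 D:12>6)
P1 drop B (C beats it: S:8>7 T:10>3)
P1→{C,D} P2→{S,T}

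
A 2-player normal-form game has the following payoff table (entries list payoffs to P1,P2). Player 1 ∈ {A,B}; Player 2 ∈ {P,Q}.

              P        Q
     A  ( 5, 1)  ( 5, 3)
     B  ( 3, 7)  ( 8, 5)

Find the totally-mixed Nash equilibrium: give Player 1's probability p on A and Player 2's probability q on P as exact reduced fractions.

P1 indiff ⇒ q·5+(1-q)·5 = q·3+(1-q)·8 ⇒ q(2) = (1-q)(3) ⇒ q = 3/5
P2 indiff ⇒ p·1+(1-p)·7 = p·3+(1-p)·5 ⇒ p(-2) = (1-p)(-2) ⇒ p = 1/2

(p,q) = (1/2, 3/5)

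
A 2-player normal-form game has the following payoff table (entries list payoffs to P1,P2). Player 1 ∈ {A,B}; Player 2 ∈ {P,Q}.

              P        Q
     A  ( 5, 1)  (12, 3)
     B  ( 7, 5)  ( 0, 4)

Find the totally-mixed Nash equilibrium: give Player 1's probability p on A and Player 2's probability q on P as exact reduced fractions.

p=1/3, q=6/7

P1 indiff ⇒ q·5+(1-q)·12 = q·7+(1-q)·0 ⇒ q(-2) = (1-q)(-12) ⇒ q = 6/7
P2 indiff ⇒ p·1+(1-p)·5 = p·3+(1-p)·4 ⇒ p(-2) = (1-p)(-1) ⇒ p = 1/3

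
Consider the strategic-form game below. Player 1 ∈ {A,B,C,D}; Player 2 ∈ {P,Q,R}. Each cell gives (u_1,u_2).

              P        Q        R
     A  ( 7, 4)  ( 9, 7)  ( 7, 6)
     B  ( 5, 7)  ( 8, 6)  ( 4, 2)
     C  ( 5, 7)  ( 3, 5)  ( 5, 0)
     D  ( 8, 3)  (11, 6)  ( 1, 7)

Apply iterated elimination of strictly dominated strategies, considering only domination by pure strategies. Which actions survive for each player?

P1 drop B (A beats it: P:7>5 Q:9>8 R:7>4)
P1 drop C (A beats it: P:7>5 Q:9>3 R:7>5)
P2 drop P (Q beats it: A:7>4 D:6>3)
P1→{A,D} P2→{Q,R}

IESDS → P1:{A,D} P2:{Q,R}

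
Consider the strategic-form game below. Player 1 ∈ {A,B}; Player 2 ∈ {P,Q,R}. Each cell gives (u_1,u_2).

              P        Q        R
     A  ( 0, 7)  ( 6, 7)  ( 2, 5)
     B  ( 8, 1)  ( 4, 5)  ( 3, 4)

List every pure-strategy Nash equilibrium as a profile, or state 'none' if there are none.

(A,P): not NE [P1→B gives 8>0]
(A,Q): NE
(A,R): not NE [P1→B gives 3>2; P2→Q gives 7>5]
(B,P): not NE [P2→Q gives 5>1]
(B,Q): not NE [P1→A gives 6>4]
(B,R): not NE [P2→Q gives 5>4]

Nash profiles: (A,Q)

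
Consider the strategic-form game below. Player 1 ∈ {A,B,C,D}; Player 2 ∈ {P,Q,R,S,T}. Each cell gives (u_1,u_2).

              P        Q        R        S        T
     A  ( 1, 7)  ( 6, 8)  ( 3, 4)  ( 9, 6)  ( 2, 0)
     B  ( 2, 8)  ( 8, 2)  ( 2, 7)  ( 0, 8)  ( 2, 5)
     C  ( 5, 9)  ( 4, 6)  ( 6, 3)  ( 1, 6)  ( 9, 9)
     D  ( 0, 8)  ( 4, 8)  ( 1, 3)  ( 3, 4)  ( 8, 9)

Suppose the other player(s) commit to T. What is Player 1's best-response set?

u_1(A vs T) = 2
u_1(B vs T) = 2
u_1(C vs T) = 9
u_1(D vs T) = 8
max payoff 9 at {C}

BR_1 = {C}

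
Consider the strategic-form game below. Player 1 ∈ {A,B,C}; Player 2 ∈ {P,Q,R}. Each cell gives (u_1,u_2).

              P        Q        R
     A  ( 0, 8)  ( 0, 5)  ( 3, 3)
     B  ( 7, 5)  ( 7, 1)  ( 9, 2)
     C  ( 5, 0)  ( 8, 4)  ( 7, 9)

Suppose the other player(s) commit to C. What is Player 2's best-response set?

u_2(P vs C) = 0
u_2(Q vs C) = 4
u_2(R vs C) = 9
max payoff 9 at {R}

argmax u_2 = {R}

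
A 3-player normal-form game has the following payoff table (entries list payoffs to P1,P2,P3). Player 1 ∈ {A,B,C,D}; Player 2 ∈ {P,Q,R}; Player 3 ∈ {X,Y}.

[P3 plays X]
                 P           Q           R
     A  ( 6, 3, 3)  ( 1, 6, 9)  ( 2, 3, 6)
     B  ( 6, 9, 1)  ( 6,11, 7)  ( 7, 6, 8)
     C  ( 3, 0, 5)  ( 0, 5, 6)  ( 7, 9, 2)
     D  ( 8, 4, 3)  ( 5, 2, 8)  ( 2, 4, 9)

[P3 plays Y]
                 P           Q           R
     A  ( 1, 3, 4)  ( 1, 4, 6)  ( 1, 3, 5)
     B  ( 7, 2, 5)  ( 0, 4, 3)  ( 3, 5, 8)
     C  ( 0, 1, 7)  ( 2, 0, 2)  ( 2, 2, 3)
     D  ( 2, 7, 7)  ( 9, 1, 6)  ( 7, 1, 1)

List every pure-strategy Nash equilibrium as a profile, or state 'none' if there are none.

(A,P,X): not NE [P1→D gives 8>6; P2→Q gives 6>3; P3→Y gives 4>3]
(A,P,Y): not NE [P1→B gives 7>1; P2→Q gives 4>3]
(A,Q,X): not NE [P1→B gives 6>1]
(A,Q,Y): not NE [P1→D gives 9>1; P3→X gives 9>6]
(A,R,X): not NE [P1→C gives 7>2; P2→Q gives 6>3]
(A,R,Y): not NE [P1→D gives 7>1; P2→Q gives 4>3; P3→X gives 6>5]
(B,P,X): not NE [P1→D gives 8>6; P2→Q gives 11>9; P3→Y gives 5>1]
(B,P,Y): not NE [P2→R gives 5>2]
(B,Q,X): NE
(B,Q,Y): not NE [P1→D gives 9>0; P2→R gives 5>4; P3→X gives 7>3]
(B,R,X): not NE [P2→Q gives 11>6]
(B,R,Y): not NE [P1→D gives 7>3]
(C,P,X): not NE [P1→D gives 8>3; P2→R gives 9>0; P3→Y gives 7>5]
(C,P,Y): not NE [P1→B gives 7>0; P2→R gives 2>1]
(C,Q,X): not NE [P1→B gives 6>0; P2→R gives 9>5]
(C,Q,Y): not NE [P1→D gives 9>2; P2→R gives 2>0; P3→X gives 6>2]
(C,R,X): not NE [P3→Y gives 3>2]
(C,R,Y): not NE [P1→D gives 7>2]
(D,P,X): not NE [P3→Y gives 7>3]
(D,P,Y): not NE [P1→B gives 7>2]
(D,Q,X): not NE [P1→B gives 6>5; P2→R gives 4>2]
(D,Q,Y): not NE [P2→P gives 7>1; P3→X gives 8>6]
(D,R,X): not NE [P1→C gives 7>2]
(D,R,Y): not NE [P2→P gives 7>1; P3→X gives 9>1]

PSNE = {(B,Q,X)}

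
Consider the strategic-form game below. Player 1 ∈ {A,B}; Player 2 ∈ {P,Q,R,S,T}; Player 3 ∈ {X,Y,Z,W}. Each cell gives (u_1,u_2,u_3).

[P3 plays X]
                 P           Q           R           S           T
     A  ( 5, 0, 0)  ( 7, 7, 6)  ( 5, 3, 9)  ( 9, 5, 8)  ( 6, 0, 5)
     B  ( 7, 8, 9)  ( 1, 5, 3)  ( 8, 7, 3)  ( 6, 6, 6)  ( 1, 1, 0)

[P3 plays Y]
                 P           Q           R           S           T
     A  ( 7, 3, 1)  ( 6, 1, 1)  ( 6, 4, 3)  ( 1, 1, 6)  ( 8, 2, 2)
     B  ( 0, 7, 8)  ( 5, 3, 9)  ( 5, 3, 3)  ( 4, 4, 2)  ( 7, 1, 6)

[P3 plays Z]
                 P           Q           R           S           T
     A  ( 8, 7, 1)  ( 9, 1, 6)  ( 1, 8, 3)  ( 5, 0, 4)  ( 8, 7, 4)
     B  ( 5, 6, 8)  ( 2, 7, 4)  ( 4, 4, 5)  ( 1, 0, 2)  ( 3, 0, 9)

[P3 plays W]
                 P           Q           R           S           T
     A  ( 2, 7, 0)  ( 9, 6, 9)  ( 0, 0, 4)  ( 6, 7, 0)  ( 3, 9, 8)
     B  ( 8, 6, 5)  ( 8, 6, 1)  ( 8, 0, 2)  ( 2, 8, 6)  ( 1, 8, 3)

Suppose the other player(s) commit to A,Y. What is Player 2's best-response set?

BR_2 = {R}

u_2(P vs A,Y) = 3
u_2(Q vs A,Y) = 1
u_2(R vs A,Y) = 4
u_2(S vs A,Y) = 1
u_2(T vs A,Y) = 2
max payoff 4 at {R}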